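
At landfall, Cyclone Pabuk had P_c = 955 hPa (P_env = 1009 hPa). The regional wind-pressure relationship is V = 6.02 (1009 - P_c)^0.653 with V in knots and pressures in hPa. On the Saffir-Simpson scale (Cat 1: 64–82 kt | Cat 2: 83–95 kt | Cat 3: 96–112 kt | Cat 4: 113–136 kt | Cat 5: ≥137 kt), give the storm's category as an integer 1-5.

ΔP = 1009 − 955 = 54 hPa.
V ≈ 6.02 × 54^0.653 = 6.02 × 13.53 ≈ 81 kt.
81 kt falls in the Category 1 band.

1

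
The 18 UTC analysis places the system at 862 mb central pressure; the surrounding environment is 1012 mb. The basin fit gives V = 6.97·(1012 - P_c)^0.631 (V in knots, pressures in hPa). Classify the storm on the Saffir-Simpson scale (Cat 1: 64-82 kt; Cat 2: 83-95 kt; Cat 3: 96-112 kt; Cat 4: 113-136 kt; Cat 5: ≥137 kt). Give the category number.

5

ΔP = 1012 − 862 = 150 mb.
V ≈ 6.97 × 150^0.631 = 6.97 × 23.61 ≈ 165 kt.
165 kt falls in the Category 5 band.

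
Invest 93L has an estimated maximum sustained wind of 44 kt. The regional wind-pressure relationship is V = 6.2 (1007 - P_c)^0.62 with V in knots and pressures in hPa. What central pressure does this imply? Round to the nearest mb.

ΔP = (V / 6.2)^(1/0.62) = (44/6.2)^1.613.
44/6.2 = 7.097; 7.097^1.613 ≈ 23.59 mb.
P_c = 1007 − 23.59 = 983.41 ≈ 983 mb.

983 mb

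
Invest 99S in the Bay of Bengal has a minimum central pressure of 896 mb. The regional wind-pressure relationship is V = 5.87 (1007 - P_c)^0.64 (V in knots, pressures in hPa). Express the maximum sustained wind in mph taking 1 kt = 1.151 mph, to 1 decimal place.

ΔP = 1007 − 896 = 111 mb.
V ≈ 5.87 × 111^0.64 = 5.87 × 20.371 ≈ 119.576 kt.
119.576 × 1.151 ≈ 137.63 mph → 137.6 mph.

137.6 mph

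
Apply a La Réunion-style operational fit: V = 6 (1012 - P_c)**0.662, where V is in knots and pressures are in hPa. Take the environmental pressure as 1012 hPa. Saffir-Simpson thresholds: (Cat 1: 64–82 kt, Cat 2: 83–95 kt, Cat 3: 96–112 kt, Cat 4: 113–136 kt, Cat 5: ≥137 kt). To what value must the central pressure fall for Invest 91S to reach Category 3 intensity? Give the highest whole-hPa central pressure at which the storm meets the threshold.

946 hPa

Category 3 begins at V = 96 kt.
Required ΔP = (96/6)^(1/0.662) = 16.000^1.511 ≈ 65.90 hPa.
P_c ≤ 1012 − 65.90 = 946.10, so the highest integer P_c is 946 hPa.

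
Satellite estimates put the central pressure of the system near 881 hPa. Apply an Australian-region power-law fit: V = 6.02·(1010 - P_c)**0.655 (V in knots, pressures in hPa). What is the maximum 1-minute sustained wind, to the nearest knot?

145 kt

ΔP = 1010 − 881 = 129 hPa.
129^0.655 ≈ 24.123.
V ≈ 6.02 × 24.123 ≈ 145.2 kt.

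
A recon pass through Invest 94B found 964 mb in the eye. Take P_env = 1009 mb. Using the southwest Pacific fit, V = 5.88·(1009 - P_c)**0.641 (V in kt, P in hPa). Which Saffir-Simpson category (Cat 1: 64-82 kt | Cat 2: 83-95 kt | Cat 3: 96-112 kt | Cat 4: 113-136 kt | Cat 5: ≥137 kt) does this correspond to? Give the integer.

ΔP = 1009 − 964 = 45 mb.
V ≈ 5.88 × 45^0.641 = 5.88 × 11.47 ≈ 67 kt.
67 kt falls in the Category 1 band.

1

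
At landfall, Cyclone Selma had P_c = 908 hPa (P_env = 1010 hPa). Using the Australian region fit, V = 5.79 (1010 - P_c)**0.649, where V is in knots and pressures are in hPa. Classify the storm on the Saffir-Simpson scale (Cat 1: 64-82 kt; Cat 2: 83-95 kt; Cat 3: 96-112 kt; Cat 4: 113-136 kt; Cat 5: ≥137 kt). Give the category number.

ΔP = 1010 − 908 = 102 hPa.
V ≈ 5.79 × 102^0.649 = 5.79 × 20.12 ≈ 116 kt.
116 kt falls in the Category 4 band.

4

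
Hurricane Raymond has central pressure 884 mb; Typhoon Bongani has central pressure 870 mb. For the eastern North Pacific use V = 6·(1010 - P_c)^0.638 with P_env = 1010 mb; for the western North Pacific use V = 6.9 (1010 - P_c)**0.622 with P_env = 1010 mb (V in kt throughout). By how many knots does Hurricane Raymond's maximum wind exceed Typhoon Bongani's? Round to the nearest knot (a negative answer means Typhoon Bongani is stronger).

-18 kt

Hurricane Raymond: ΔP = 126; V ≈ 6 × 126^0.638 ≈ 131.28 kt.
Typhoon Bongani: ΔP = 140; V ≈ 6.9 × 140^0.622 ≈ 149.19 kt.
Difference ≈ 131.28 − 149.19 = -17.91 → -18 kt.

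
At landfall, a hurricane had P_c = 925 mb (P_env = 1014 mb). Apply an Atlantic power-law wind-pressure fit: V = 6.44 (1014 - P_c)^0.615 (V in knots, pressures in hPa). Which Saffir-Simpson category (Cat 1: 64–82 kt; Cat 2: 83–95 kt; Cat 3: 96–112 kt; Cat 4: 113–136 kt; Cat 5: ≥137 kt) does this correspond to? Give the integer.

3

ΔP = 1014 − 925 = 89 mb.
V ≈ 6.44 × 89^0.615 = 6.44 × 15.81 ≈ 102 kt.
102 kt falls in the Category 3 band.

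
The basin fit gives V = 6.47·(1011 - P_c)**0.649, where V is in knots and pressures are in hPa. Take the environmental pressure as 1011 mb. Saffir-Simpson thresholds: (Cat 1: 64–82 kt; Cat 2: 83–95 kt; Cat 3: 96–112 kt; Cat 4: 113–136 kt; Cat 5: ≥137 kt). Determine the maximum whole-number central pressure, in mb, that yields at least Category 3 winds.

Category 3 begins at V = 96 kt.
Required ΔP = (96/6.47)^(1/0.649) = 14.838^1.541 ≈ 63.81 mb.
P_c ≤ 1011 − 63.81 = 947.19, so the highest integer P_c is 947 mb.

947 mb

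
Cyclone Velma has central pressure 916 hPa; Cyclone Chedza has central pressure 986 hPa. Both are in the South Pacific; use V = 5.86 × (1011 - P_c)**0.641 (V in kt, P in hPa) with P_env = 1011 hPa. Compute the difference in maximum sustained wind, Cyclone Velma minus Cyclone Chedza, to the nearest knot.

Cyclone Velma: ΔP = 95; V ≈ 5.86 × 95^0.641 ≈ 108.55 kt.
Cyclone Chedza: ΔP = 25; V ≈ 5.86 × 25^0.641 ≈ 46.13 kt.
Difference ≈ 108.55 − 46.13 = 62.42 → 62 kt.

62 kt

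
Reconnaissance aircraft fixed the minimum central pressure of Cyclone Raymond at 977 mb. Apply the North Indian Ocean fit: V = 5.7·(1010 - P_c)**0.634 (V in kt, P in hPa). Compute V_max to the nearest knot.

52 kt

ΔP = 1010 − 977 = 33 mb.
33^0.634 ≈ 9.178.
V ≈ 5.7 × 9.178 ≈ 52.3 kt.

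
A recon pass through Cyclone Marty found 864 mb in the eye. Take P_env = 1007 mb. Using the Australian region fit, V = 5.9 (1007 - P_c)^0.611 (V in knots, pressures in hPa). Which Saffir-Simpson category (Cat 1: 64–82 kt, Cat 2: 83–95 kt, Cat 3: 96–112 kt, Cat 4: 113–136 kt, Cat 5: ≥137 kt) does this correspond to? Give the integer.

4

ΔP = 1007 − 864 = 143 mb.
V ≈ 5.9 × 143^0.611 = 5.9 × 20.74 ≈ 122 kt.
122 kt falls in the Category 4 band.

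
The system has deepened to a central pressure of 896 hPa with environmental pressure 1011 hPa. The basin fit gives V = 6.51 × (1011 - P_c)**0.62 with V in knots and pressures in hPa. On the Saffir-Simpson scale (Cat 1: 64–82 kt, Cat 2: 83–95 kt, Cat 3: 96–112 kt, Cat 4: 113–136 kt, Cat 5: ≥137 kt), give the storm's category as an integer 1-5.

4

ΔP = 1011 − 896 = 115 hPa.
V ≈ 6.51 × 115^0.62 = 6.51 × 18.95 ≈ 123 kt.
123 kt falls in the Category 4 band.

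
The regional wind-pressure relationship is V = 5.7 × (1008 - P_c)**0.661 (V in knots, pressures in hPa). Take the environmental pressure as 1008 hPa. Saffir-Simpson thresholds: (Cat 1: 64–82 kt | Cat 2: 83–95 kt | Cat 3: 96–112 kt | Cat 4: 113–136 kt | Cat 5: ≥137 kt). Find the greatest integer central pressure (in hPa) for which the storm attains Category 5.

Category 5 begins at V = 137 kt.
Required ΔP = (137/5.7)^(1/0.661) = 24.035^1.513 ≈ 122.75 hPa.
P_c ≤ 1008 − 122.75 = 885.25, so the highest integer P_c is 885 hPa.

885 hPa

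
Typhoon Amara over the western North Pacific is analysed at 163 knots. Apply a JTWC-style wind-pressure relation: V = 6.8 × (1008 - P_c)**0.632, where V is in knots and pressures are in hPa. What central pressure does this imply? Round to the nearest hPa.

ΔP = (V / 6.8)^(1/0.632) = (163/6.8)^1.582.
163/6.8 = 23.971; 23.971^1.582 ≈ 152.42 hPa.
P_c = 1008 − 152.42 = 855.58 ≈ 856 hPa.

856 hPa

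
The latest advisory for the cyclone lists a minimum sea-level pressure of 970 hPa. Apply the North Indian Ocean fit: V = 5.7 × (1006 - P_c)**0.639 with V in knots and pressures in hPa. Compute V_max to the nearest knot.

ΔP = 1006 − 970 = 36 hPa.
36^0.639 ≈ 9.874.
V ≈ 5.7 × 9.874 ≈ 56.3 kt.

56 kt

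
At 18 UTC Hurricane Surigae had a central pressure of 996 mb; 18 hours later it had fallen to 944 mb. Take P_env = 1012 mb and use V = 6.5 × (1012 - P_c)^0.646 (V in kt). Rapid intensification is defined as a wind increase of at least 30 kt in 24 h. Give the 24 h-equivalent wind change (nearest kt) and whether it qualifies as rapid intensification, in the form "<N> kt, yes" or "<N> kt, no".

V₁: ΔP = 16, V ≈ 6.5 × 16^0.646 ≈ 38.97 kt.
V₂: ΔP = 68, V ≈ 6.5 × 68^0.646 ≈ 99.25 kt.
ΔV over 18 h = 60.28 kt → 24 h equivalent = 60.28 × 24/18 ≈ 80.37 kt.
80 kt ≥ 30 kt ⇒ rapid intensification.

80 kt, yes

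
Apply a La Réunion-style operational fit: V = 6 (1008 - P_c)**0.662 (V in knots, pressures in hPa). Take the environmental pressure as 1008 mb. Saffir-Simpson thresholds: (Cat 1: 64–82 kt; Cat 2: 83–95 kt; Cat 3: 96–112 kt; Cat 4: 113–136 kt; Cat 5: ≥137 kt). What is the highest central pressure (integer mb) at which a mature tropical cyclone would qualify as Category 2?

955 mb

Category 2 begins at V = 83 kt.
Required ΔP = (83/6)^(1/0.662) = 13.833^1.511 ≈ 52.90 mb.
P_c ≤ 1008 − 52.90 = 955.10, so the highest integer P_c is 955 mb.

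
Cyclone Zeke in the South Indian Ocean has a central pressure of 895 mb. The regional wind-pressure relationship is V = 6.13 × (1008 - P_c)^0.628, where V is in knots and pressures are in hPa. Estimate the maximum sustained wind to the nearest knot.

119 kt

ΔP = 1008 − 895 = 113 mb.
113^0.628 ≈ 19.469.
V ≈ 6.13 × 19.469 ≈ 119.3 kt.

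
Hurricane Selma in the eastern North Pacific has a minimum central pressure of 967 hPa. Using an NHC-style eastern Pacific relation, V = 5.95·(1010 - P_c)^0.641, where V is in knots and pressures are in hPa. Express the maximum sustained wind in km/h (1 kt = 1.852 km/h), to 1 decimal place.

122.8 km/h

ΔP = 1010 − 967 = 43 hPa.
V ≈ 5.95 × 43^0.641 = 5.95 × 11.144 ≈ 66.309 kt.
66.309 × 1.852 ≈ 122.80 km/h → 122.8 km/h.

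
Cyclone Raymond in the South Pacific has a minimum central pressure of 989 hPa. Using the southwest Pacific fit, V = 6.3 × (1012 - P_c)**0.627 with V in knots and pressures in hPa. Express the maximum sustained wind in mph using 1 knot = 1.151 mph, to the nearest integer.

52 mph

ΔP = 1012 − 989 = 23 hPa.
V ≈ 6.3 × 23^0.627 = 6.3 × 7.142 ≈ 44.993 kt.
44.993 × 1.151 ≈ 51.79 mph → 52 mph.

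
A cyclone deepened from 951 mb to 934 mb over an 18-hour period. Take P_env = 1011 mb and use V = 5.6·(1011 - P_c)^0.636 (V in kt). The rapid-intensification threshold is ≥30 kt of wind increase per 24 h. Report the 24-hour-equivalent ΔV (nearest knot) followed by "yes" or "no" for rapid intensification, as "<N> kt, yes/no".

V₁: ΔP = 60, V ≈ 5.6 × 60^0.636 ≈ 75.70 kt.
V₂: ΔP = 77, V ≈ 5.6 × 77^0.636 ≈ 88.71 kt.
ΔV over 18 h = 13.01 kt → 24 h equivalent = 13.01 × 24/18 ≈ 17.35 kt.
17 kt < 30 kt ⇒ not rapid intensification.

17 kt, no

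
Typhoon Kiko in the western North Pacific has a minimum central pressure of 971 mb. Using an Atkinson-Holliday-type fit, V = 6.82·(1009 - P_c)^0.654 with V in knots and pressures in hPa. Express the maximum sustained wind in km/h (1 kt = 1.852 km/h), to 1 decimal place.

ΔP = 1009 − 971 = 38 mb.
V ≈ 6.82 × 38^0.654 = 6.82 × 10.794 ≈ 73.614 kt.
73.614 × 1.852 ≈ 136.33 km/h → 136.3 km/h.

136.3 km/h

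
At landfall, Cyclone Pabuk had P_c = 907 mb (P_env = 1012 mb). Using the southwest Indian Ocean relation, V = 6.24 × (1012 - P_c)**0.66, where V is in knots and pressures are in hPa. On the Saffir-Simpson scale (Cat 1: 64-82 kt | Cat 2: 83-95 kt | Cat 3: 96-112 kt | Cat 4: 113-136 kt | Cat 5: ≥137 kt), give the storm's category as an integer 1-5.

4

ΔP = 1012 − 907 = 105 mb.
V ≈ 6.24 × 105^0.66 = 6.24 × 21.58 ≈ 135 kt.
135 kt falls in the Category 4 band.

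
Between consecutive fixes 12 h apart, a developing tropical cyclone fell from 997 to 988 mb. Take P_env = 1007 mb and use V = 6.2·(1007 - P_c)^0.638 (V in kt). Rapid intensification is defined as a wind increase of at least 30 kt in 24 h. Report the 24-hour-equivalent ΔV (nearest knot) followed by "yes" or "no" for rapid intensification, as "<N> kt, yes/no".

V₁: ΔP = 10, V ≈ 6.2 × 10^0.638 ≈ 26.94 kt.
V₂: ΔP = 19, V ≈ 6.2 × 19^0.638 ≈ 40.57 kt.
ΔV over 12 h = 13.63 kt → 24 h equivalent = 13.63 × 24/12 ≈ 27.26 kt.
27 kt < 30 kt ⇒ not rapid intensification.

27 kt, no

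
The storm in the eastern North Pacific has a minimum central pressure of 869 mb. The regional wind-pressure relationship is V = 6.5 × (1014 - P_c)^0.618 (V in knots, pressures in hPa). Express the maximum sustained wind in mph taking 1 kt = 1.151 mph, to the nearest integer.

ΔP = 1014 − 869 = 145 mb.
V ≈ 6.5 × 145^0.618 = 6.5 × 21.663 ≈ 140.812 kt.
140.812 × 1.151 ≈ 162.07 mph → 162 mph.

162 mph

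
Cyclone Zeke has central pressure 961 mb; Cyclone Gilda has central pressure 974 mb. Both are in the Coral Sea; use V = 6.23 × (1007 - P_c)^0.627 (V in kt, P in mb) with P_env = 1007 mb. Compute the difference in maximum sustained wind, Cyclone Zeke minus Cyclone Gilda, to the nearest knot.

13 kt

Cyclone Zeke: ΔP = 46; V ≈ 6.23 × 46^0.627 ≈ 68.71 kt.
Cyclone Gilda: ΔP = 33; V ≈ 6.23 × 33^0.627 ≈ 55.80 kt.
Difference ≈ 68.71 − 55.80 = 12.91 → 13 kt.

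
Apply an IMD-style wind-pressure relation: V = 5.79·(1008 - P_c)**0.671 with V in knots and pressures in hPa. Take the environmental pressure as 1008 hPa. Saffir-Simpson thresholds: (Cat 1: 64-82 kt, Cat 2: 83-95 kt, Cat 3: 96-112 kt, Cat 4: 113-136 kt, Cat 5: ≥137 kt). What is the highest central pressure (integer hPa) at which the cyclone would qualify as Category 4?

924 hPa

Category 4 begins at V = 113 kt.
Required ΔP = (113/5.79)^(1/0.671) = 19.516^1.490 ≈ 83.77 hPa.
P_c ≤ 1008 − 83.77 = 924.23, so the highest integer P_c is 924 hPa.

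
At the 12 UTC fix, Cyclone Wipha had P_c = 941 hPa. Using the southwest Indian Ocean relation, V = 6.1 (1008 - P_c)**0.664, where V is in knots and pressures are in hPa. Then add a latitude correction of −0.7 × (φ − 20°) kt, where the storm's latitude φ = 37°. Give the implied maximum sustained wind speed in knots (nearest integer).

ΔP = 1008 − 941 = 67 hPa.
67^0.664 ≈ 16.312.
V ≈ 6.1 × 16.312 ≈ 99.5 kt.
Latitude correction: −0.7 × (37 − 20) = -11.9 kt.
Corrected V ≈ 87.6 kt → 88 kt.

88 kt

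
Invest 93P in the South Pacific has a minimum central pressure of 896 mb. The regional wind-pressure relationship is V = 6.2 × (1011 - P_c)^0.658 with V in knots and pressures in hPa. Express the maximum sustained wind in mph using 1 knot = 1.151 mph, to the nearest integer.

162 mph

ΔP = 1011 − 896 = 115 mb.
V ≈ 6.2 × 115^0.658 = 6.2 × 22.695 ≈ 140.712 kt.
140.712 × 1.151 ≈ 161.96 mph → 162 mph.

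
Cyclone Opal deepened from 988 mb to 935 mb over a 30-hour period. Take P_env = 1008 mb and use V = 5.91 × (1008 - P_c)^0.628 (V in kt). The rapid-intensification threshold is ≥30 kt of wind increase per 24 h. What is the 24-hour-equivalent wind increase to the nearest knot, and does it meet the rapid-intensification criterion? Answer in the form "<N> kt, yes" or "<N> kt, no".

39 kt, yes

V₁: ΔP = 20, V ≈ 5.91 × 20^0.628 ≈ 38.78 kt.
V₂: ΔP = 73, V ≈ 5.91 × 73^0.628 ≈ 87.45 kt.
ΔV over 30 h = 48.67 kt → 24 h equivalent = 48.67 × 24/30 ≈ 38.94 kt.
39 kt ≥ 30 kt ⇒ rapid intensification.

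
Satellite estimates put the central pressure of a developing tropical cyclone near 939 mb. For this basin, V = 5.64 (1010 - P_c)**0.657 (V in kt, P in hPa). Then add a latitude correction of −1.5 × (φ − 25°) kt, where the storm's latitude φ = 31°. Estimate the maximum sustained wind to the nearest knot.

ΔP = 1010 − 939 = 71 mb.
71^0.657 ≈ 16.454.
V ≈ 5.64 × 16.454 ≈ 92.8 kt.
Latitude correction: −1.5 × (31 − 25) = -9 kt.
Corrected V ≈ 83.8 kt → 84 kt.

84 kt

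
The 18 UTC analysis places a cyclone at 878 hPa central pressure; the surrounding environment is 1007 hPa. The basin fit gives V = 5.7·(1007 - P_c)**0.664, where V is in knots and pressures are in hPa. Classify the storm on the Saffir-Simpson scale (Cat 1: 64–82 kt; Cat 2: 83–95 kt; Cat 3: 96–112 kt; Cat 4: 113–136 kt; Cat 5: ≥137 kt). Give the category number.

ΔP = 1007 − 878 = 129 hPa.
V ≈ 5.7 × 129^0.664 = 5.7 × 25.20 ≈ 144 kt.
144 kt falls in the Category 5 band.

5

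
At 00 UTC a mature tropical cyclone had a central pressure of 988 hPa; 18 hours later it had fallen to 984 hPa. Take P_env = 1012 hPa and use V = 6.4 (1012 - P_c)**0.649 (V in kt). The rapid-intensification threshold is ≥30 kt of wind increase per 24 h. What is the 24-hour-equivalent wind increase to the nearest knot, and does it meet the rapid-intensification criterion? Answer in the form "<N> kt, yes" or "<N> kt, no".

V₁: ΔP = 24, V ≈ 6.4 × 24^0.649 ≈ 50.34 kt.
V₂: ΔP = 28, V ≈ 6.4 × 28^0.649 ≈ 55.64 kt.
ΔV over 18 h = 5.30 kt → 24 h equivalent = 5.30 × 24/18 ≈ 7.07 kt.
7 kt < 30 kt ⇒ not rapid intensification.

7 kt, no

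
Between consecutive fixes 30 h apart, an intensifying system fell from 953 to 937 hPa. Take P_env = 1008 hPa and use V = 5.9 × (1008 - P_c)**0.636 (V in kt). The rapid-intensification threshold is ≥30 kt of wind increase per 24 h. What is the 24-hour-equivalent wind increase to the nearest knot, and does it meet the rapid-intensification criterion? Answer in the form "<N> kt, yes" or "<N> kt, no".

11 kt, no

V₁: ΔP = 55, V ≈ 5.9 × 55^0.636 ≈ 75.46 kt.
V₂: ΔP = 71, V ≈ 5.9 × 71^0.636 ≈ 88.77 kt.
ΔV over 30 h = 13.31 kt → 24 h equivalent = 13.31 × 24/30 ≈ 10.65 kt.
11 kt < 30 kt ⇒ not rapid intensification.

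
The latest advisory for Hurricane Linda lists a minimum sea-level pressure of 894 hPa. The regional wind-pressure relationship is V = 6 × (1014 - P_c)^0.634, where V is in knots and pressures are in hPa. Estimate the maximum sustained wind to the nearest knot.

ΔP = 1014 − 894 = 120 hPa.
120^0.634 ≈ 20.807.
V ≈ 6 × 20.807 ≈ 124.8 kt.

125 kt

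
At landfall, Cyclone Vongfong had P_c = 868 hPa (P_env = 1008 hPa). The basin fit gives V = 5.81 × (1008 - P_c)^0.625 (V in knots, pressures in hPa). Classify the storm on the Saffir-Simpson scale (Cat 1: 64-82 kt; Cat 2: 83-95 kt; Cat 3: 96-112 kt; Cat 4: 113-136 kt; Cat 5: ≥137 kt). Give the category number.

ΔP = 1008 − 868 = 140 hPa.
V ≈ 5.81 × 140^0.625 = 5.81 × 21.94 ≈ 127 kt.
127 kt falls in the Category 4 band.

4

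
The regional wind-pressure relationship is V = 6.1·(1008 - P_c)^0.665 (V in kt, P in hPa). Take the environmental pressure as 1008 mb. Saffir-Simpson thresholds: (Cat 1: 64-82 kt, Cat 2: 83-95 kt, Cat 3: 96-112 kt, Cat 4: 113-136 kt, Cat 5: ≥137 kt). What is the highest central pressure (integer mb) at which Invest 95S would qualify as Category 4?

Category 4 begins at V = 113 kt.
Required ΔP = (113/6.1)^(1/0.665) = 18.525^1.504 ≈ 80.61 mb.
P_c ≤ 1008 − 80.61 = 927.39, so the highest integer P_c is 927 mb.

927 mb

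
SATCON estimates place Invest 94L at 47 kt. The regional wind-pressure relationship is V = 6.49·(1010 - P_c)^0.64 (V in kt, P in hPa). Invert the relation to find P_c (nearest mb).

988 mb

ΔP = (V / 6.49)^(1/0.64) = (47/6.49)^1.562.
47/6.49 = 7.242; 7.242^1.562 ≈ 22.06 mb.
P_c = 1010 − 22.06 = 987.94 ≈ 988 mb.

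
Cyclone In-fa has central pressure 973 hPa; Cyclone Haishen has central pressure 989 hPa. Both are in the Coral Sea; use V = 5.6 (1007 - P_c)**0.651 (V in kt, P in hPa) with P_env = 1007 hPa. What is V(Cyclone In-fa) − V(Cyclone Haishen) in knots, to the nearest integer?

Cyclone In-fa: ΔP = 34; V ≈ 5.6 × 34^0.651 ≈ 55.61 kt.
Cyclone Haishen: ΔP = 18; V ≈ 5.6 × 18^0.651 ≈ 36.76 kt.
Difference ≈ 55.61 − 36.76 = 18.85 → 19 kt.

19 kt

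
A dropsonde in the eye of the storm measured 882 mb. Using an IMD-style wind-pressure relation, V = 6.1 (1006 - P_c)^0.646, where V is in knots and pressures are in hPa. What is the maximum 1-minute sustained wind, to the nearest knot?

137 kt

ΔP = 1006 − 882 = 124 mb.
124^0.646 ≈ 22.509.
V ≈ 6.1 × 22.509 ≈ 137.3 kt.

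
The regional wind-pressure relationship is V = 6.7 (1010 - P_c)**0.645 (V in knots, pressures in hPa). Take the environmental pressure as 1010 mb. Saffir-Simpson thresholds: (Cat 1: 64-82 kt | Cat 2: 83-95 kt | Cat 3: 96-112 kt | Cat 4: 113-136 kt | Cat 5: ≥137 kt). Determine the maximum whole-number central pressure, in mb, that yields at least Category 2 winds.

Category 2 begins at V = 83 kt.
Required ΔP = (83/6.7)^(1/0.645) = 12.388^1.550 ≈ 49.50 mb.
P_c ≤ 1010 − 49.50 = 960.50, so the highest integer P_c is 960 mb.

960 mb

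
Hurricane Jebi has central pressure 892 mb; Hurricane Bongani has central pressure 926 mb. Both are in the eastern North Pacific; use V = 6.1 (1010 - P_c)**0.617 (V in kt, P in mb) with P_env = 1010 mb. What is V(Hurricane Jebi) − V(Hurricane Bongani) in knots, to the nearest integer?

22 kt

Hurricane Jebi: ΔP = 118; V ≈ 6.1 × 118^0.617 ≈ 115.79 kt.
Hurricane Bongani: ΔP = 84; V ≈ 6.1 × 84^0.617 ≈ 93.89 kt.
Difference ≈ 115.79 − 93.89 = 21.90 → 22 kt.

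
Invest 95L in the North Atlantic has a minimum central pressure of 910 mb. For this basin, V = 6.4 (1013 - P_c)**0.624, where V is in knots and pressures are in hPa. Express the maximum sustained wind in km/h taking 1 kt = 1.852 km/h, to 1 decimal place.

213.7 km/h

ΔP = 1013 − 910 = 103 mb.
V ≈ 6.4 × 103^0.624 = 6.4 × 18.031 ≈ 115.396 kt.
115.396 × 1.852 ≈ 213.71 km/h → 213.7 km/h.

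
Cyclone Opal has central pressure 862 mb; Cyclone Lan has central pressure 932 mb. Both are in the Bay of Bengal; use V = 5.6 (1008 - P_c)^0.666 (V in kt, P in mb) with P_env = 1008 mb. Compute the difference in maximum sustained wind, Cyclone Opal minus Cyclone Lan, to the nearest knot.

Cyclone Opal: ΔP = 146; V ≈ 5.6 × 146^0.666 ≈ 154.76 kt.
Cyclone Lan: ΔP = 76; V ≈ 5.6 × 76^0.666 ≈ 100.19 kt.
Difference ≈ 154.76 − 100.19 = 54.57 → 55 kt.

55 kt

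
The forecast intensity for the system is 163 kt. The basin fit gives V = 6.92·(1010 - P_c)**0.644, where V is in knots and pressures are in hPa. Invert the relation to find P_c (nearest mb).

ΔP = (V / 6.92)^(1/0.644) = (163/6.92)^1.553.
163/6.92 = 23.555; 23.555^1.553 ≈ 135.07 mb.
P_c = 1010 − 135.07 = 874.93 ≈ 875 mb.

875 mb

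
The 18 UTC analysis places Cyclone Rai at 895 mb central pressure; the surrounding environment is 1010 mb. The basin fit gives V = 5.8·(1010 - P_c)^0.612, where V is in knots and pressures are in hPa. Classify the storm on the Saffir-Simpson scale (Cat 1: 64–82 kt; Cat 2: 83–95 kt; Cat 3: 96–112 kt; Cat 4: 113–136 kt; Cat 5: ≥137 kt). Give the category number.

ΔP = 1010 − 895 = 115 mb.
V ≈ 5.8 × 115^0.612 = 5.8 × 18.25 ≈ 106 kt.
106 kt falls in the Category 3 band.

3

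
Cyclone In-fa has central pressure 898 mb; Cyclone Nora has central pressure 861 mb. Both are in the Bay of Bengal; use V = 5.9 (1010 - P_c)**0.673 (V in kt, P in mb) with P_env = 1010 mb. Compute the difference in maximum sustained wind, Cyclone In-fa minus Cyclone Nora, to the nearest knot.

Cyclone In-fa: ΔP = 112; V ≈ 5.9 × 112^0.673 ≈ 141.25 kt.
Cyclone Nora: ΔP = 149; V ≈ 5.9 × 149^0.673 ≈ 171.16 kt.
Difference ≈ 141.25 − 171.16 = -29.91 → -30 kt.

-30 kt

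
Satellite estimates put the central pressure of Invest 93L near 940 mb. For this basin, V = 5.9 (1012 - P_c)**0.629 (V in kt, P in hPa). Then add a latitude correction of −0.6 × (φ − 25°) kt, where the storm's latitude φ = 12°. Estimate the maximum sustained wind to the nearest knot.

95 kt

ΔP = 1012 − 940 = 72 mb.
72^0.629 ≈ 14.732.
V ≈ 5.9 × 14.732 ≈ 86.9 kt.
Latitude correction: −0.6 × (12 − 25) = 7.8 kt.
Corrected V ≈ 94.7 kt → 95 kt.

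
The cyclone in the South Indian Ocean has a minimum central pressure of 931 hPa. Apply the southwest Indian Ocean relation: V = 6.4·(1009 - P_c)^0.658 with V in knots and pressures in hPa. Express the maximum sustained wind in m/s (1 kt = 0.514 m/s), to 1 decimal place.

ΔP = 1009 − 931 = 78 hPa.
V ≈ 6.4 × 78^0.658 = 6.4 × 17.579 ≈ 112.507 kt.
112.507 × 0.514 ≈ 57.83 m/s → 57.8 m/s.

57.8 m/s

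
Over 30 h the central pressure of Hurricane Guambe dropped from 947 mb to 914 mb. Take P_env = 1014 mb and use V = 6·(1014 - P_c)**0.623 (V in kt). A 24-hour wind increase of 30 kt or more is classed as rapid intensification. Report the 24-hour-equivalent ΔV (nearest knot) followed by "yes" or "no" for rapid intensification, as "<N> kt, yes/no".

V₁: ΔP = 67, V ≈ 6 × 67^0.623 ≈ 82.38 kt.
V₂: ΔP = 100, V ≈ 6 × 100^0.623 ≈ 105.72 kt.
ΔV over 30 h = 23.34 kt → 24 h equivalent = 23.34 × 24/30 ≈ 18.67 kt.
19 kt < 30 kt ⇒ not rapid intensification.

19 kt, no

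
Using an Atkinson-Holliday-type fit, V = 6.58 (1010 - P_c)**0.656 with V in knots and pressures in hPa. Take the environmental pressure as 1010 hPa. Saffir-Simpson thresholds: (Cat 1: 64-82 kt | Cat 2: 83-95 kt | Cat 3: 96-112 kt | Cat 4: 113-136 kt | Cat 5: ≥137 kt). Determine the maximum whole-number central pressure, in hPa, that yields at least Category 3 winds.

Category 3 begins at V = 96 kt.
Required ΔP = (96/6.58)^(1/0.656) = 14.590^1.524 ≈ 59.49 hPa.
P_c ≤ 1010 − 59.49 = 950.51, so the highest integer P_c is 950 hPa.

950 hPa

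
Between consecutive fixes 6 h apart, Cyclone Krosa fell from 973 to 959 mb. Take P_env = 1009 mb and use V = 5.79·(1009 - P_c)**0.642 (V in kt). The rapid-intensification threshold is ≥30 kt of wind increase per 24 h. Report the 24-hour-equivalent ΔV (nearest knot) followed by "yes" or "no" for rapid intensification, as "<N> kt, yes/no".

54 kt, yes

V₁: ΔP = 36, V ≈ 5.79 × 36^0.642 ≈ 57.79 kt.
V₂: ΔP = 50, V ≈ 5.79 × 50^0.642 ≈ 71.35 kt.
ΔV over 6 h = 13.56 kt → 24 h equivalent = 13.56 × 24/6 ≈ 54.24 kt.
54 kt ≥ 30 kt ⇒ rapid intensification.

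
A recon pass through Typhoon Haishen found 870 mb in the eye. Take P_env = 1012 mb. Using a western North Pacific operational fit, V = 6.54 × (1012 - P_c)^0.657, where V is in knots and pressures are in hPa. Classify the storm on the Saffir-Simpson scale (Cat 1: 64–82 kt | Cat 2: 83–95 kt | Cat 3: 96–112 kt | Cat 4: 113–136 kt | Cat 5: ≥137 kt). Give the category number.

5

ΔP = 1012 − 870 = 142 mb.
V ≈ 6.54 × 142^0.657 = 6.54 × 25.94 ≈ 170 kt.
170 kt falls in the Category 5 band.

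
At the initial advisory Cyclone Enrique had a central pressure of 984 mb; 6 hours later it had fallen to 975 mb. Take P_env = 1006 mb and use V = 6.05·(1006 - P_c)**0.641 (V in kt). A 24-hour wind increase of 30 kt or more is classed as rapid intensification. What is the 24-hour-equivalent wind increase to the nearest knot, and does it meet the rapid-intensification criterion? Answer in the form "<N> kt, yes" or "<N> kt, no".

V₁: ΔP = 22, V ≈ 6.05 × 22^0.641 ≈ 43.88 kt.
V₂: ΔP = 31, V ≈ 6.05 × 31^0.641 ≈ 54.67 kt.
ΔV over 6 h = 10.79 kt → 24 h equivalent = 10.79 × 24/6 ≈ 43.16 kt.
43 kt ≥ 30 kt ⇒ rapid intensification.

43 kt, yes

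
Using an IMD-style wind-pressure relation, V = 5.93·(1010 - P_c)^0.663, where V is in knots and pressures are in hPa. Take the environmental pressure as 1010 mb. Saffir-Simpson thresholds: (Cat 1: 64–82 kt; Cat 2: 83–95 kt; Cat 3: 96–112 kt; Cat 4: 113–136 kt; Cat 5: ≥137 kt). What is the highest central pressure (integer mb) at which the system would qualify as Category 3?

Category 3 begins at V = 96 kt.
Required ΔP = (96/5.93)^(1/0.663) = 16.189^1.508 ≈ 66.66 mb.
P_c ≤ 1010 − 66.66 = 943.34, so the highest integer P_c is 943 mb.

943 mb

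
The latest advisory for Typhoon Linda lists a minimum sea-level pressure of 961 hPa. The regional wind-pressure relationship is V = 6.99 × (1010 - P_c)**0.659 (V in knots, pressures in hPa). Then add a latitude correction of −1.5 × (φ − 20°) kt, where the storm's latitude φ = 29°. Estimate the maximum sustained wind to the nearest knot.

77 kt

ΔP = 1010 − 961 = 49 hPa.
49^0.659 ≈ 12.997.
V ≈ 6.99 × 12.997 ≈ 90.8 kt.
Latitude correction: −1.5 × (29 − 20) = -13.5 kt.
Corrected V ≈ 77.3 kt → 77 kt.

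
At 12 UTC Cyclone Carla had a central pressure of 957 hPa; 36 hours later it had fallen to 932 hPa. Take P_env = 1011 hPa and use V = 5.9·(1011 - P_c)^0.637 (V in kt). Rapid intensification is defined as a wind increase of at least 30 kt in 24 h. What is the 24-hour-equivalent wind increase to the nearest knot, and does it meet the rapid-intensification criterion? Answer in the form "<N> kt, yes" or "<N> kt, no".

V₁: ΔP = 54, V ≈ 5.9 × 54^0.637 ≈ 74.88 kt.
V₂: ΔP = 79, V ≈ 5.9 × 79^0.637 ≈ 95.42 kt.
ΔV over 36 h = 20.54 kt → 24 h equivalent = 20.54 × 24/36 ≈ 13.69 kt.
14 kt < 30 kt ⇒ not rapid intensification.

14 kt, no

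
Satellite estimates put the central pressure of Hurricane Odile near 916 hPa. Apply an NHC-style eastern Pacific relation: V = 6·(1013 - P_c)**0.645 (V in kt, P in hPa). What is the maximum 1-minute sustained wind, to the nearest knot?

ΔP = 1013 − 916 = 97 hPa.
97^0.645 ≈ 19.119.
V ≈ 6 × 19.119 ≈ 114.7 kt.

115 kt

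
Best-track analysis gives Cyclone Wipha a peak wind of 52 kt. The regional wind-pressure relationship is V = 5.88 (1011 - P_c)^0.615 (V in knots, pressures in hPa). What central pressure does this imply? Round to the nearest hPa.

ΔP = (V / 5.88)^(1/0.615) = (52/5.88)^1.626.
52/5.88 = 8.844; 8.844^1.626 ≈ 34.61 hPa.
P_c = 1011 − 34.61 = 976.39 ≈ 976 hPa.

976 hPa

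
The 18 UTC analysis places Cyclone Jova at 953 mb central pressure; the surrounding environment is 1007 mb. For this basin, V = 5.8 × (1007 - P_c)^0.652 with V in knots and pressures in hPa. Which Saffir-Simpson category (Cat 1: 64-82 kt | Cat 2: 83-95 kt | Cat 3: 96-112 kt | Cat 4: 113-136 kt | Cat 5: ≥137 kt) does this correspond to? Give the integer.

1

ΔP = 1007 − 953 = 54 mb.
V ≈ 5.8 × 54^0.652 = 5.8 × 13.47 ≈ 78 kt.
78 kt falls in the Category 1 band.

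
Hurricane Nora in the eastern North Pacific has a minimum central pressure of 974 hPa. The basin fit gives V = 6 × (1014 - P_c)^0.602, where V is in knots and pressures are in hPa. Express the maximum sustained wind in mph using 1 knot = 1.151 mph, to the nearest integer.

ΔP = 1014 − 974 = 40 hPa.
V ≈ 6 × 40^0.602 = 6 × 9.214 ≈ 55.283 kt.
55.283 × 1.151 ≈ 63.63 mph → 64 mph.

64 mph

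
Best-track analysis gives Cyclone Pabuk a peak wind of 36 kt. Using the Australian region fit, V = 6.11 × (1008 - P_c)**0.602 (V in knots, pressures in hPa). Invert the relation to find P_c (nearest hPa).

989 hPa

ΔP = (V / 6.11)^(1/0.602) = (36/6.11)^1.661.
36/6.11 = 5.892; 5.892^1.661 ≈ 19.03 hPa.
P_c = 1008 − 19.03 = 988.97 ≈ 989 hPa.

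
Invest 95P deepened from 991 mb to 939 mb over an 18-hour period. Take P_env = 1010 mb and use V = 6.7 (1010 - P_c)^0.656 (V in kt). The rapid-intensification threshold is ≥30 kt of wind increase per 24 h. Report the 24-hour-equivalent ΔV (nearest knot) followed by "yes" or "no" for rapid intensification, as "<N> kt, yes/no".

85 kt, yes

V₁: ΔP = 19, V ≈ 6.7 × 19^0.656 ≈ 46.23 kt.
V₂: ΔP = 71, V ≈ 6.7 × 71^0.656 ≈ 109.77 kt.
ΔV over 18 h = 63.54 kt → 24 h equivalent = 63.54 × 24/18 ≈ 84.72 kt.
85 kt ≥ 30 kt ⇒ rapid intensification.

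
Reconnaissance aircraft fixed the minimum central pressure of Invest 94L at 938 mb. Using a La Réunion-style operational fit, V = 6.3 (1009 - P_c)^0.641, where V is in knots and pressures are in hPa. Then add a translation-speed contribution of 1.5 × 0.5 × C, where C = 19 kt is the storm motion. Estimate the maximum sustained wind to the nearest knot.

ΔP = 1009 − 938 = 71 mb.
71^0.641 ≈ 15.369.
V ≈ 6.3 × 15.369 ≈ 96.8 kt.
Translation term: 1.5 × 0.5 × 19 = 14.25 kt.
Corrected V ≈ 111.05 kt → 111 kt.

111 kt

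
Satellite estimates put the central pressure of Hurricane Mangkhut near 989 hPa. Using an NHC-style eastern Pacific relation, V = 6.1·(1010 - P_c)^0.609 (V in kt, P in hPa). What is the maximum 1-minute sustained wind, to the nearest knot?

ΔP = 1010 − 989 = 21 hPa.
21^0.609 ≈ 6.386.
V ≈ 6.1 × 6.386 ≈ 39.0 kt.

39 kt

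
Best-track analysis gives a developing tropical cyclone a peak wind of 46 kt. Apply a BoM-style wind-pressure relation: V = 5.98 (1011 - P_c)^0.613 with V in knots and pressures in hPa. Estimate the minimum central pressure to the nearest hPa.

ΔP = (V / 5.98)^(1/0.613) = (46/5.98)^1.631.
46/5.98 = 7.692; 7.692^1.631 ≈ 27.89 hPa.
P_c = 1011 − 27.89 = 983.11 ≈ 983 hPa.

983 hPa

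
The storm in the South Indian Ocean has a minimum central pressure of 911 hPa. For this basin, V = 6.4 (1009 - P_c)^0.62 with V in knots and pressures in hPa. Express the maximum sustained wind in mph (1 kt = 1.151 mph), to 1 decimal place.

126.4 mph

ΔP = 1009 − 911 = 98 hPa.
V ≈ 6.4 × 98^0.62 = 6.4 × 17.162 ≈ 109.835 kt.
109.835 × 1.151 ≈ 126.42 mph → 126.4 mph.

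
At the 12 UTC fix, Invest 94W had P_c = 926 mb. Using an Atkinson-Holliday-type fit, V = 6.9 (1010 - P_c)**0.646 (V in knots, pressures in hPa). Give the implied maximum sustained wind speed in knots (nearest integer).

121 kt

ΔP = 1010 − 926 = 84 mb.
84^0.646 ≈ 17.502.
V ≈ 6.9 × 17.502 ≈ 120.8 kt.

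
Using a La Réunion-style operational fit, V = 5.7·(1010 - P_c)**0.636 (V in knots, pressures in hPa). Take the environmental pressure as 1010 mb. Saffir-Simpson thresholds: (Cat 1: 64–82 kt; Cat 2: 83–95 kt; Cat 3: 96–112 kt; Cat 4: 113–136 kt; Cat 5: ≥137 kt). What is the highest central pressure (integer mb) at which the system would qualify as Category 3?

925 mb

Category 3 begins at V = 96 kt.
Required ΔP = (96/5.7)^(1/0.636) = 16.842^1.572 ≈ 84.78 mb.
P_c ≤ 1010 − 84.78 = 925.22, so the highest integer P_c is 925 mb.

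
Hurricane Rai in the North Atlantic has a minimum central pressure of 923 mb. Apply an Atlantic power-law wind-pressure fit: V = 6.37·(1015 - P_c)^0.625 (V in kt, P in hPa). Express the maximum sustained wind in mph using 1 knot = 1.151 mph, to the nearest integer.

124 mph

ΔP = 1015 − 923 = 92 mb.
V ≈ 6.37 × 92^0.625 = 6.37 × 16.880 ≈ 107.524 kt.
107.524 × 1.151 ≈ 123.76 mph → 124 mph.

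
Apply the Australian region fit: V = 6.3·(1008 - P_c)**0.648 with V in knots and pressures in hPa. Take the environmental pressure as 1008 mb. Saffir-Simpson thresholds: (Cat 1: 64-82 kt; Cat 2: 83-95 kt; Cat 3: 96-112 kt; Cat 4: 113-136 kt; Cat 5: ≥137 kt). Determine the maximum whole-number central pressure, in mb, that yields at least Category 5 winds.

892 mb

Category 5 begins at V = 137 kt.
Required ΔP = (137/6.3)^(1/0.648) = 21.746^1.543 ≈ 115.84 mb.
P_c ≤ 1008 − 115.84 = 892.16, so the highest integer P_c is 892 mb.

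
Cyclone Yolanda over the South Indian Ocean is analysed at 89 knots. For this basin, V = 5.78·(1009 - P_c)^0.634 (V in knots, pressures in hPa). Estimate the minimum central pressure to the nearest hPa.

934 hPa

ΔP = (V / 5.78)^(1/0.634) = (89/5.78)^1.577.
89/5.78 = 15.398; 15.398^1.577 ≈ 74.64 hPa.
P_c = 1009 − 74.64 = 934.36 ≈ 934 hPa.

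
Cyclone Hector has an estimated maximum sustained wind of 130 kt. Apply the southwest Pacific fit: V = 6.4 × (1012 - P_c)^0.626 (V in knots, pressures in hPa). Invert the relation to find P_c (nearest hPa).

ΔP = (V / 6.4)^(1/0.626) = (130/6.4)^1.597.
130/6.4 = 20.312; 20.312^1.597 ≈ 122.77 hPa.
P_c = 1012 − 122.77 = 889.23 ≈ 889 hPa.

889 hPa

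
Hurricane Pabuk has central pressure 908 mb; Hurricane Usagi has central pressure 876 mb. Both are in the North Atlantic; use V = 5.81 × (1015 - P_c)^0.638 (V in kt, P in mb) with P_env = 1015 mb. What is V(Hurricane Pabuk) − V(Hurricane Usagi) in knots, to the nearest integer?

Hurricane Pabuk: ΔP = 107; V ≈ 5.81 × 107^0.638 ≈ 114.53 kt.
Hurricane Usagi: ΔP = 139; V ≈ 5.81 × 139^0.638 ≈ 135.34 kt.
Difference ≈ 114.53 − 135.34 = -20.81 → -21 kt.

-21 kt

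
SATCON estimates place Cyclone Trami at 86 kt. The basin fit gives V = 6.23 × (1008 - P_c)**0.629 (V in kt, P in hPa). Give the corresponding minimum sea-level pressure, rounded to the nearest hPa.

ΔP = (V / 6.23)^(1/0.629) = (86/6.23)^1.590.
86/6.23 = 13.804; 13.804^1.590 ≈ 64.93 hPa.
P_c = 1008 − 64.93 = 943.07 ≈ 943 hPa.

943 hPa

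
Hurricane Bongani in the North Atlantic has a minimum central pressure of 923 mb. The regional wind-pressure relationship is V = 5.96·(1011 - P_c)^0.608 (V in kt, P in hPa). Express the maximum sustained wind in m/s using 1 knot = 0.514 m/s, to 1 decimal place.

ΔP = 1011 − 923 = 88 mb.
V ≈ 5.96 × 88^0.608 = 5.96 × 15.214 ≈ 90.676 kt.
90.676 × 0.514 ≈ 46.61 m/s → 46.6 m/s.

46.6 m/s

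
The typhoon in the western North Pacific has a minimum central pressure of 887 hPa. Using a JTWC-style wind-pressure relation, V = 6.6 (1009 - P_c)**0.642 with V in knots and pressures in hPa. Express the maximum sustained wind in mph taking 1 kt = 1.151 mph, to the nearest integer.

ΔP = 1009 − 887 = 122 hPa.
V ≈ 6.6 × 122^0.642 = 6.6 × 21.850 ≈ 144.207 kt.
144.207 × 1.151 ≈ 165.98 mph → 166 mph.

166 mph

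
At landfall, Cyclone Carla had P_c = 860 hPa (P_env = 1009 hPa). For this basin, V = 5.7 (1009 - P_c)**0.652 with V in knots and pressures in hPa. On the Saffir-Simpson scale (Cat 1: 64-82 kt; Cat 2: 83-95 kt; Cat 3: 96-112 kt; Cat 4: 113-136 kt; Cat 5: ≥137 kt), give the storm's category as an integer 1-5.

ΔP = 1009 − 860 = 149 hPa.
V ≈ 5.7 × 149^0.652 = 5.7 × 26.12 ≈ 149 kt.
149 kt falls in the Category 5 band.

5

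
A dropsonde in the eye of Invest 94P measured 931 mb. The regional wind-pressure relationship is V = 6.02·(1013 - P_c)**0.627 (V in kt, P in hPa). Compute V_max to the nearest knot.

ΔP = 1013 − 931 = 82 mb.
82^0.627 ≈ 15.848.
V ≈ 6.02 × 15.848 ≈ 95.4 kt.

95 kt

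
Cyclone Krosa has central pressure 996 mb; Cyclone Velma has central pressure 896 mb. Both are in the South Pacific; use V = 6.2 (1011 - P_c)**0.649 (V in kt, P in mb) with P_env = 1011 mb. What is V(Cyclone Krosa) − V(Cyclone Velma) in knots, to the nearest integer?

-99 kt

Cyclone Krosa: ΔP = 15; V ≈ 6.2 × 15^0.649 ≈ 35.95 kt.
Cyclone Velma: ΔP = 115; V ≈ 6.2 × 115^0.649 ≈ 134.83 kt.
Difference ≈ 35.95 − 134.83 = -98.88 → -99 kt.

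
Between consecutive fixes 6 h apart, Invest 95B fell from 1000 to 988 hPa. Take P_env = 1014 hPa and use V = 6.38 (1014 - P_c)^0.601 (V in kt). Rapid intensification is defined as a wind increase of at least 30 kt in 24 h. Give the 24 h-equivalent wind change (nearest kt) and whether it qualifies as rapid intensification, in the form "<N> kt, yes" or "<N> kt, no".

56 kt, yes

V₁: ΔP = 14, V ≈ 6.38 × 14^0.601 ≈ 31.16 kt.
V₂: ΔP = 26, V ≈ 6.38 × 26^0.601 ≈ 45.21 kt.
ΔV over 6 h = 14.05 kt → 24 h equivalent = 14.05 × 24/6 ≈ 56.20 kt.
56 kt ≥ 30 kt ⇒ rapid intensification.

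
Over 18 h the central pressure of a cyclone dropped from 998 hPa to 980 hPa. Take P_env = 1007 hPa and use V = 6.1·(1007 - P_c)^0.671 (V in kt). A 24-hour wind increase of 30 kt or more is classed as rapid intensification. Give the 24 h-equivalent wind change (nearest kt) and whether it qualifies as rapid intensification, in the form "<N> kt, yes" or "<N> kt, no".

V₁: ΔP = 9, V ≈ 6.1 × 9^0.671 ≈ 26.65 kt.
V₂: ΔP = 27, V ≈ 6.1 × 27^0.671 ≈ 55.69 kt.
ΔV over 18 h = 29.04 kt → 24 h equivalent = 29.04 × 24/18 ≈ 38.72 kt.
39 kt ≥ 30 kt ⇒ rapid intensification.

39 kt, yes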